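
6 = 6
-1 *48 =-48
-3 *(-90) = 270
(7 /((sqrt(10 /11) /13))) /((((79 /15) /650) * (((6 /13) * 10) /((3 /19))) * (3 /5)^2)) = 1922375 * sqrt(110) /18012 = 1119.37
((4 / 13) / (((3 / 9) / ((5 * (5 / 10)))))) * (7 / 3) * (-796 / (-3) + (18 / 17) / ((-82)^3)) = 130569455135 / 91389246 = 1428.72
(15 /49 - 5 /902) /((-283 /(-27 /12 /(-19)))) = -0.00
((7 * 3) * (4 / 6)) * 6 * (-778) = -65352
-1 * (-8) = 8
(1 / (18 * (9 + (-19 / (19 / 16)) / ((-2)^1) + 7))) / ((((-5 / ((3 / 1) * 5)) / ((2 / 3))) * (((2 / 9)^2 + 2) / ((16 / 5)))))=-0.01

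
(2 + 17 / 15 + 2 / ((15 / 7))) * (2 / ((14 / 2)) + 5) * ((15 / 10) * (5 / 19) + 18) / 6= 525881 / 7980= 65.90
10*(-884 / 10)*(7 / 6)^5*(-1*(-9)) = -3714347 / 216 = -17196.05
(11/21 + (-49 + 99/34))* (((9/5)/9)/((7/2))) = -32533/12495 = -2.60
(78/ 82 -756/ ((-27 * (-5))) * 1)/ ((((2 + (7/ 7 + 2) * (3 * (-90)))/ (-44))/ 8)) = -41932/ 20705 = -2.03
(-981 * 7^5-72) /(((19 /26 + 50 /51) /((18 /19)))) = -393529354452 /43111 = -9128281.75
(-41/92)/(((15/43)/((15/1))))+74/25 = -16.20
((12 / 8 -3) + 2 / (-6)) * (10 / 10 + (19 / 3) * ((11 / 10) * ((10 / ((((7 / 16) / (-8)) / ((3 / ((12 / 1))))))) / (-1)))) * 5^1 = -368995 / 126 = -2928.53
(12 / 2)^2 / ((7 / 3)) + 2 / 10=547 / 35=15.63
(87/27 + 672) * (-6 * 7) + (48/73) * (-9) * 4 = -6215878/219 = -28383.00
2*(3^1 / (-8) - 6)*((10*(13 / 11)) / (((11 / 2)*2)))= -3315 / 242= -13.70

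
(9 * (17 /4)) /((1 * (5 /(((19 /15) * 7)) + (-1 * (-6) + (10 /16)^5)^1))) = 166699008 /29022089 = 5.74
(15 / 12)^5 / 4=3125 / 4096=0.76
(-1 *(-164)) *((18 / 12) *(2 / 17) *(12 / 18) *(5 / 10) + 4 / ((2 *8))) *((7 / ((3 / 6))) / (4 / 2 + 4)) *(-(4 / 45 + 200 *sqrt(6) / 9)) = -6443.22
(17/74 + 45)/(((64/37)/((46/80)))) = 76981/5120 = 15.04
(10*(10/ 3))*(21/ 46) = 350/ 23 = 15.22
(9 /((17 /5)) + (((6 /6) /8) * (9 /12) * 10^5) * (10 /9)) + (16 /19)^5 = 1315815344491 /126281049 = 10419.74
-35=-35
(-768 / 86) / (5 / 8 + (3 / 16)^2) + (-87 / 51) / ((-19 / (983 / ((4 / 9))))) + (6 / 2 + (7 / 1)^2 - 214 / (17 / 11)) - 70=268337833 / 9388964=28.58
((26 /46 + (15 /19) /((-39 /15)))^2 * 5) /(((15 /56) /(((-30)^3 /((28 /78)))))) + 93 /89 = -96061.73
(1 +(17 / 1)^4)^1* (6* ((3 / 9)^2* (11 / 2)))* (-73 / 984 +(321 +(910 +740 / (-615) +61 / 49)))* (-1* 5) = -15147076559065 / 8036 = -1884902508.59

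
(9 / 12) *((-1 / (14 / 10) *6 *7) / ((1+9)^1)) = -9 / 4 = -2.25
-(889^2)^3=-493640252540246161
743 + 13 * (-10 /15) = 2203 /3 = 734.33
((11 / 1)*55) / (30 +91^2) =605 / 8311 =0.07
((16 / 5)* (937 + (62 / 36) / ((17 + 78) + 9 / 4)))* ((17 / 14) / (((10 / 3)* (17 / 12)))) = 52487984 / 68075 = 771.03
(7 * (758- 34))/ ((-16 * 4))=-1267/ 16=-79.19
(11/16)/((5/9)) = 99/80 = 1.24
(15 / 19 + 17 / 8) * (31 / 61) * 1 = 13733 / 9272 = 1.48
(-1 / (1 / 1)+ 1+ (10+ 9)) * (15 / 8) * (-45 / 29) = -12825 / 232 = -55.28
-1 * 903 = -903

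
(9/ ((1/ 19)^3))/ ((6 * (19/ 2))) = 1083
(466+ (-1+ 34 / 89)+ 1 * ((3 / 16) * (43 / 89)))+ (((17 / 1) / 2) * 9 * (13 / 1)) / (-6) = 426805 / 1424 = 299.72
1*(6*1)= 6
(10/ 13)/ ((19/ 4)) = 40/ 247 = 0.16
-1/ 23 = -0.04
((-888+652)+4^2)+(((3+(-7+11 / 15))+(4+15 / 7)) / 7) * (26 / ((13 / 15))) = -10176 / 49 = -207.67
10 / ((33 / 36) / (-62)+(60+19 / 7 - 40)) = 52080 / 118219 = 0.44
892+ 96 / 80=4466 / 5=893.20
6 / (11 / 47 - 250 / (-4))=564 / 5897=0.10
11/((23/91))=1001/23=43.52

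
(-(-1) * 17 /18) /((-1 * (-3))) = 17 /54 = 0.31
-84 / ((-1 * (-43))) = -84 / 43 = -1.95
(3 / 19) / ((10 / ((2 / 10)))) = 3 / 950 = 0.00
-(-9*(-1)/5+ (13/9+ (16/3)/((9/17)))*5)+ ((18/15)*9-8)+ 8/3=-1456/27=-53.93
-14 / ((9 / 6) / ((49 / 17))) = -1372 / 51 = -26.90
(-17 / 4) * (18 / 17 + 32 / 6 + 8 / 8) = -377 / 12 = -31.42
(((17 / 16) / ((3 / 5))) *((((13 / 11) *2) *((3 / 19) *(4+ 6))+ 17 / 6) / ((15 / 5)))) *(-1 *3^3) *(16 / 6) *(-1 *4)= 699805 / 627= 1116.12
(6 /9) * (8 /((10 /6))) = 16 /5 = 3.20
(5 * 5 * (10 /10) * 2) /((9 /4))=200 /9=22.22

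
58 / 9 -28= -194 / 9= -21.56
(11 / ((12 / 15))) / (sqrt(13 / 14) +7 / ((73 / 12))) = 1180410 / 29507 - 293095*sqrt(182) / 118028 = 6.50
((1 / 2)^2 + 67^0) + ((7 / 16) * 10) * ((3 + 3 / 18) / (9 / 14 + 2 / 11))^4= 160551998124845 / 168573727368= 952.41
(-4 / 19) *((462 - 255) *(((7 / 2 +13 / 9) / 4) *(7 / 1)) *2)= -14329 / 19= -754.16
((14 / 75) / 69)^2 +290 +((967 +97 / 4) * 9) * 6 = 2882532572267 / 53561250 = 53817.50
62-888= -826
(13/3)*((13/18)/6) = 0.52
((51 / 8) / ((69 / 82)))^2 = 485809 / 8464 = 57.40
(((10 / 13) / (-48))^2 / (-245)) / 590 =-1 / 562843008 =-0.00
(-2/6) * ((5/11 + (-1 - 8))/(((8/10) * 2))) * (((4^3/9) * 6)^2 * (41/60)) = 1973248/891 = 2214.64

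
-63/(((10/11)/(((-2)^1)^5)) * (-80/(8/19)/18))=-99792/475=-210.09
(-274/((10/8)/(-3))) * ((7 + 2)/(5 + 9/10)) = 59184/59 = 1003.12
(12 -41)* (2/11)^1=-58/11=-5.27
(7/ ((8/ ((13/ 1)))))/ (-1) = -91/ 8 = -11.38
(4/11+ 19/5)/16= 229/880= 0.26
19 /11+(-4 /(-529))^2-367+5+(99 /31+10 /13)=-442014945074 /1240535153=-356.31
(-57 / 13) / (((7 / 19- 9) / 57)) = 61731 / 2132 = 28.95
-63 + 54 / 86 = -2682 / 43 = -62.37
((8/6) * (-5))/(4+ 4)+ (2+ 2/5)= 47/30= 1.57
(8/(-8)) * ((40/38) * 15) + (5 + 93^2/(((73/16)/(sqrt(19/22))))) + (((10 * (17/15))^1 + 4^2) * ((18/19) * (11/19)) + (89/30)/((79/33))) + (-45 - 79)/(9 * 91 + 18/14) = 4331586019/818780490 + 69192 * sqrt(418)/803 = 1766.98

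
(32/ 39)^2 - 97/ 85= -60497/ 129285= -0.47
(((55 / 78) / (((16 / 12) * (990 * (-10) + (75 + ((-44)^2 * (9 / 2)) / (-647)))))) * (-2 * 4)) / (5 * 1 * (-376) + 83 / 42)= -0.00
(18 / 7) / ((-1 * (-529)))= 18 / 3703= 0.00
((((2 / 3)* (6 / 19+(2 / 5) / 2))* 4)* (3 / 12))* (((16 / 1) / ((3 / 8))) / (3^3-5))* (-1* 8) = -50176 / 9405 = -5.34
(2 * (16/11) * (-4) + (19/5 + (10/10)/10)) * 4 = -1702/55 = -30.95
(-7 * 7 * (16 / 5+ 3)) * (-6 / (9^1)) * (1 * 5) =3038 / 3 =1012.67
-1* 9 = -9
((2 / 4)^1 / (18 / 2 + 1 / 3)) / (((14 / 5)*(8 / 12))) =45 / 1568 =0.03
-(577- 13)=-564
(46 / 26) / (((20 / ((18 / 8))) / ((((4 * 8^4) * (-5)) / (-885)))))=70656 / 3835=18.42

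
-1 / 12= -0.08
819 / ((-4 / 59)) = -48321 / 4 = -12080.25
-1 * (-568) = 568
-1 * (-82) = 82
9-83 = -74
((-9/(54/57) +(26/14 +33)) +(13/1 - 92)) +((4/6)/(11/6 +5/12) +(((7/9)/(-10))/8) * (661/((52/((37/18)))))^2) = -264862108801/4415523840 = -59.98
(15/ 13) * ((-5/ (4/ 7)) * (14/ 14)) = -525/ 52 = -10.10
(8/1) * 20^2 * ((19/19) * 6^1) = 19200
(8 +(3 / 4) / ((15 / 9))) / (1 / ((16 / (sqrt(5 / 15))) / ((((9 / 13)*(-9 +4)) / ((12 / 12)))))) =-8788*sqrt(3) / 225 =-67.65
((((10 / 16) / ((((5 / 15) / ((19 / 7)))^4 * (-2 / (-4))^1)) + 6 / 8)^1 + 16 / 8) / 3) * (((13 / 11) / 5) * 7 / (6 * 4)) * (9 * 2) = 42905213 / 18865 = 2274.33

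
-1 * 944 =-944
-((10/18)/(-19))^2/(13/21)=-0.00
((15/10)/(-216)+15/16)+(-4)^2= 16.93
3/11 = 0.27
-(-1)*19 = 19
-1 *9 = -9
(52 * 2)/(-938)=-52/469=-0.11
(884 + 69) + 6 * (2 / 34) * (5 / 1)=16231 / 17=954.76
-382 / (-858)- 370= -158539 / 429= -369.55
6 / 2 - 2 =1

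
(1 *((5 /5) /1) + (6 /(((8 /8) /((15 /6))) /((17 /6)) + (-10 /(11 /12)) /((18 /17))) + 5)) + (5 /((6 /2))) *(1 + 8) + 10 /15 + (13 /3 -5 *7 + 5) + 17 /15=-739061 /213780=-3.46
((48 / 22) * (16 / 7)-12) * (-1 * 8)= 4320 / 77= 56.10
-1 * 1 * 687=-687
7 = 7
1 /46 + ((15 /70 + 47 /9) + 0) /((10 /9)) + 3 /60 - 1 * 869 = -1391097 /1610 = -864.04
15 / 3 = 5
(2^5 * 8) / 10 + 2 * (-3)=98 / 5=19.60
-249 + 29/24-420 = -16027/24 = -667.79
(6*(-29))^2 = 30276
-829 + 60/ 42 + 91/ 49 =-5780/ 7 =-825.71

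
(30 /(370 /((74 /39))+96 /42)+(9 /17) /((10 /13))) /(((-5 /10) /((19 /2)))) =-3748263 /234770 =-15.97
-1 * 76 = -76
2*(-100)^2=20000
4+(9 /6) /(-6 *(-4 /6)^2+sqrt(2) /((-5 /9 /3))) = 23494 /5761 - 3645 *sqrt(2) /23044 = 3.85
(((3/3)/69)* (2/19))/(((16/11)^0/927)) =618/437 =1.41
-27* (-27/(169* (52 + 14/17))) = 12393/151762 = 0.08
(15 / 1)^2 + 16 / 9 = 2041 / 9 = 226.78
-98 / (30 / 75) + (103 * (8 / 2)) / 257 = -62553 / 257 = -243.40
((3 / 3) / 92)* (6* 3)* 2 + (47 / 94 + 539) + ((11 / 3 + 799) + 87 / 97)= 17983487 / 13386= 1343.45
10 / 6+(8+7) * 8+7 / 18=2197 / 18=122.06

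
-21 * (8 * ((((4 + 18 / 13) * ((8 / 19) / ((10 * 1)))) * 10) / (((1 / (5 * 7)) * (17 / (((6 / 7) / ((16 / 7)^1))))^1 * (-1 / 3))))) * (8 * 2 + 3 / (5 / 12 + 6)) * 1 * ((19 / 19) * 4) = 58111.29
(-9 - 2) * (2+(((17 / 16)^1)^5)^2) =-46365188716011 / 1099511627776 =-42.17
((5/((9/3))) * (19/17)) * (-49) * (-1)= 4655/51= 91.27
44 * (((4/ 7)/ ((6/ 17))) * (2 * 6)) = 5984/ 7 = 854.86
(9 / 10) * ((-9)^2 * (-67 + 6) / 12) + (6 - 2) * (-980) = -171623 / 40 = -4290.58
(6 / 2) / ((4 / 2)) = 3 / 2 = 1.50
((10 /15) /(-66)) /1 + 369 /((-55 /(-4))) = 13279 /495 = 26.83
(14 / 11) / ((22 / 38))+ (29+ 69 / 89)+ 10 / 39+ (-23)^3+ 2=-5095654189 / 419991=-12132.77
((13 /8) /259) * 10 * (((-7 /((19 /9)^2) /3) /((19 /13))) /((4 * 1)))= -22815 /4060528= -0.01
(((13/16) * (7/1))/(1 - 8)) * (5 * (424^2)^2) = -131297603840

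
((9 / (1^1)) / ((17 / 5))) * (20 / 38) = 450 / 323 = 1.39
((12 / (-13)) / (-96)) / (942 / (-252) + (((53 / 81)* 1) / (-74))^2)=-62874063 / 24442529254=-0.00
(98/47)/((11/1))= 0.19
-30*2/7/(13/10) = -600/91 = -6.59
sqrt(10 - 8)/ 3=sqrt(2)/ 3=0.47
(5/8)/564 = 0.00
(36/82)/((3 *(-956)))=-0.00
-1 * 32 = -32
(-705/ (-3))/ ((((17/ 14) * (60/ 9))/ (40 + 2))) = 20727/ 17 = 1219.24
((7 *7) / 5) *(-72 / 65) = -3528 / 325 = -10.86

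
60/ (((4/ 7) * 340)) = 0.31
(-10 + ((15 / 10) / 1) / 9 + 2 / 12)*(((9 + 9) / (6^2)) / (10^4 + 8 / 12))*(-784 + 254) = 7685 / 30002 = 0.26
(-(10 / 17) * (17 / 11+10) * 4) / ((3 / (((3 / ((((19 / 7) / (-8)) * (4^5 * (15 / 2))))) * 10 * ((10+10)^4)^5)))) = 116523008000000000000000000000 / 10659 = 10931889295431091096725770.00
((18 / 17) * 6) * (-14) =-1512 / 17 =-88.94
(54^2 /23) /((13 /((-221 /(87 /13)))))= -214812 /667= -322.06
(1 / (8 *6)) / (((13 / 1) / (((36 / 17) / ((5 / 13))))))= 3 / 340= 0.01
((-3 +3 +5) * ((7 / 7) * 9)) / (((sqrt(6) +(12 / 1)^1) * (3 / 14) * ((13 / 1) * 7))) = 60 / 299 - 5 * sqrt(6) / 299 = 0.16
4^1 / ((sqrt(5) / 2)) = 8*sqrt(5) / 5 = 3.58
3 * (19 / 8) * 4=57 / 2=28.50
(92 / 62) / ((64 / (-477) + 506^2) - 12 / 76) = 416898 / 71934000251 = 0.00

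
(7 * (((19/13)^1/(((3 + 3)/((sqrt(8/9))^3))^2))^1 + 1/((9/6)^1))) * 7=2905406/85293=34.06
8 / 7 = 1.14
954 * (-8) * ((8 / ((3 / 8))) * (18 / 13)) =-2930688 / 13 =-225437.54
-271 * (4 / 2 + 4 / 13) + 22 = -7844 / 13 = -603.38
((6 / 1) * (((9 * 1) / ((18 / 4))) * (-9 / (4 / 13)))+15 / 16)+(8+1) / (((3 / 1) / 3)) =-5457 / 16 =-341.06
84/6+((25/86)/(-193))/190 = 8830131/630724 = 14.00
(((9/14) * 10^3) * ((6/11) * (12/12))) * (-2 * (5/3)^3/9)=-250000/693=-360.75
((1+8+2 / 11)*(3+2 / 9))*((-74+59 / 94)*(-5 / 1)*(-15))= -15304025 / 94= -162808.78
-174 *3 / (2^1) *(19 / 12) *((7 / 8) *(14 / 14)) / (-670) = 0.54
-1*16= -16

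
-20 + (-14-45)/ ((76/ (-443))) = 24617/ 76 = 323.91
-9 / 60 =-3 / 20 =-0.15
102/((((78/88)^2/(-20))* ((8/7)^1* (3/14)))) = -16126880/1521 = -10602.81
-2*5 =-10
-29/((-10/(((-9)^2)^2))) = 190269/10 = 19026.90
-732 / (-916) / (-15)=-61 / 1145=-0.05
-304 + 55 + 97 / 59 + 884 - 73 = 33255 / 59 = 563.64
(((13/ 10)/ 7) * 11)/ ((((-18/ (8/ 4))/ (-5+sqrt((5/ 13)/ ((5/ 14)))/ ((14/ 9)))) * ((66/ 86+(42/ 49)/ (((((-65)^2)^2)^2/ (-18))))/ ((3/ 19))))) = 1959346954464453125/ 8391192502661189334 -30143799299453125 * sqrt(182)/ 13052966115250738964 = 0.20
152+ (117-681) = -412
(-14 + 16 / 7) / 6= -41 / 21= -1.95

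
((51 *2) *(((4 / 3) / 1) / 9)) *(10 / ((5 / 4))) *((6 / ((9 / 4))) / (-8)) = -1088 / 27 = -40.30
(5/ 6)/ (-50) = -1/ 60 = -0.02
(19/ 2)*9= 171/ 2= 85.50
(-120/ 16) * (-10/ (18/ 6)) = 25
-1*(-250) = 250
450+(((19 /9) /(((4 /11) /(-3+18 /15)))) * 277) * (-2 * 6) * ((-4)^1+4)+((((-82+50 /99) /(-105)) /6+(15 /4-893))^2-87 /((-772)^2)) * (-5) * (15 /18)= -229064692358911015097 /69551634963888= -3293447.99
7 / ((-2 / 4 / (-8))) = 112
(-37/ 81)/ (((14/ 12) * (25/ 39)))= -962/ 1575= -0.61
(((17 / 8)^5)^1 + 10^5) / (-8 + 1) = -3278219857 / 229376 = -14291.90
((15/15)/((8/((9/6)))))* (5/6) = 5/32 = 0.16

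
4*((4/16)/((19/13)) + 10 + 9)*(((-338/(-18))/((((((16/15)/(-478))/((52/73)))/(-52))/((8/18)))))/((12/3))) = 99455971030/37449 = 2655771.08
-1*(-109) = 109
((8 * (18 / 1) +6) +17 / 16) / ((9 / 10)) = 12085 / 72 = 167.85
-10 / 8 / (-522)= 5 / 2088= 0.00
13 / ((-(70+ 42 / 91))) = -169 / 916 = -0.18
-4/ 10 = -2/ 5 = -0.40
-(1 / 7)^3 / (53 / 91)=-13 / 2597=-0.01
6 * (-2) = -12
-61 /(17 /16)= -976 /17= -57.41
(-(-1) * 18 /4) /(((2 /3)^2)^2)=22.78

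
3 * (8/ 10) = 12/ 5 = 2.40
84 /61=1.38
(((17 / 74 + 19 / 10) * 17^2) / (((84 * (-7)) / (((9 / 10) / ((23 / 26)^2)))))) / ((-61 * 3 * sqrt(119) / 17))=9621677 * sqrt(119) / 10238146975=0.01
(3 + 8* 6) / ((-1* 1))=-51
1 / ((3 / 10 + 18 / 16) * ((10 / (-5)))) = -0.35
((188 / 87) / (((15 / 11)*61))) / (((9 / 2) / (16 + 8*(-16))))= -463232 / 716445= -0.65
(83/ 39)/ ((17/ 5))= 415/ 663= 0.63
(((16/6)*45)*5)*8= 4800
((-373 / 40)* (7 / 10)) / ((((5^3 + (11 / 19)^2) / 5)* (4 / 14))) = -6597997 / 7239360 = -0.91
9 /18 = 1 /2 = 0.50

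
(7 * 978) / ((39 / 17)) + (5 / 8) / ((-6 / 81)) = 618949 / 208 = 2975.72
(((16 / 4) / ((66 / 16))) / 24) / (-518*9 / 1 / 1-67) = -4 / 468171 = -0.00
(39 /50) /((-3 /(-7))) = 91 /50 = 1.82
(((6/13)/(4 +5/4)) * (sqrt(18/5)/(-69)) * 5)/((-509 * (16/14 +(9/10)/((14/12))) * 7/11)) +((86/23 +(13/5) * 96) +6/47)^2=440 * sqrt(10)/71377579 +1876867120144/29214025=64245.41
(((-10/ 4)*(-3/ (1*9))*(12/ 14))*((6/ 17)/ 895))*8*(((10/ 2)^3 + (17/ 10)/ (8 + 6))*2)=420408/ 745535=0.56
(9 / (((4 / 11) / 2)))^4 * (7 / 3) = 224139069 / 16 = 14008691.81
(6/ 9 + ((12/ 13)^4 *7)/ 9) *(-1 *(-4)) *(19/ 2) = 4009228/ 85683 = 46.79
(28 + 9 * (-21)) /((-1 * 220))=161 /220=0.73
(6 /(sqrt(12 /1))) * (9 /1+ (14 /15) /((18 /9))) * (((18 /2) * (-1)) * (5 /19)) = -426 * sqrt(3) /19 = -38.83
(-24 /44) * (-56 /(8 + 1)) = 112 /33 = 3.39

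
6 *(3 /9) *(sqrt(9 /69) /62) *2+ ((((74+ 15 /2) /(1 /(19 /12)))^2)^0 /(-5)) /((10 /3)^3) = -27 /5000+ 2 *sqrt(69) /713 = 0.02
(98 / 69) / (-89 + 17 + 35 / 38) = -3724 / 186369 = -0.02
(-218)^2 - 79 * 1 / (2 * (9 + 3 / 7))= 6272615 / 132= 47519.81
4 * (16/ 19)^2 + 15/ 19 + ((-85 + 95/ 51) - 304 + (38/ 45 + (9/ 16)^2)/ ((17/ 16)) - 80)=-2043261547/ 4418640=-462.42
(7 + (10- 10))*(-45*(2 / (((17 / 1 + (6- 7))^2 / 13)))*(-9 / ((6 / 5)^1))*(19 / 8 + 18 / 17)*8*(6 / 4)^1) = 86056425 / 8704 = 9887.00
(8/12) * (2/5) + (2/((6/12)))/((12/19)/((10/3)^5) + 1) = 30402916/7135935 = 4.26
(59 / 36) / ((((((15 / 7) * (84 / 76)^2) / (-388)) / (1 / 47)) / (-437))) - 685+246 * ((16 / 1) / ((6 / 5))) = 1940155636 / 399735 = 4853.60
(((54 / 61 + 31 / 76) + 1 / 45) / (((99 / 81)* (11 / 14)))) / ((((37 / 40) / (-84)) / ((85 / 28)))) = -1959294540 / 5188843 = -377.60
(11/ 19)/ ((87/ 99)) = 363/ 551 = 0.66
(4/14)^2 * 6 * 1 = 24/49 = 0.49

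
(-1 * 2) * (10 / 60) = -0.33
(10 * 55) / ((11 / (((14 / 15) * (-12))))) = -560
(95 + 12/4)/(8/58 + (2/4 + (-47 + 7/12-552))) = -34104/208027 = -0.16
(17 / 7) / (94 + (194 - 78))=17 / 1470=0.01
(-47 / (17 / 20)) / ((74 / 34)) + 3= -829 / 37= -22.41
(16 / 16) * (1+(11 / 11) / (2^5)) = 33 / 32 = 1.03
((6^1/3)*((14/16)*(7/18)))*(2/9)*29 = 1421/324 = 4.39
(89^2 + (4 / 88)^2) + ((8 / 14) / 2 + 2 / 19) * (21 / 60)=364213967 / 45980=7921.14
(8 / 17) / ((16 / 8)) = 4 / 17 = 0.24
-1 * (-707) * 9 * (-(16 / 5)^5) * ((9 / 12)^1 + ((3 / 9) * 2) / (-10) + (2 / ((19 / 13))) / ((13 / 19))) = -89517195264 / 15625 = -5729100.50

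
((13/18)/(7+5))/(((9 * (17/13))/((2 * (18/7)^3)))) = 1014/5831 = 0.17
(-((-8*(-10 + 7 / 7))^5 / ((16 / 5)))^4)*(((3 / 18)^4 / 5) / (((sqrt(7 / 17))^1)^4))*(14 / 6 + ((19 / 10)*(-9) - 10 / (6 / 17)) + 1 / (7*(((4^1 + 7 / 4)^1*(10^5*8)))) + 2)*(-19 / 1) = -18738471366565755842336919974223991013376 / 197225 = -95010629314568415983455040000000000.00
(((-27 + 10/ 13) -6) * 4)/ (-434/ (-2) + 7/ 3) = -2514/ 4277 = -0.59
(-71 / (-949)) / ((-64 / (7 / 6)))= -497 / 364416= -0.00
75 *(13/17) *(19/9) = 6175/51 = 121.08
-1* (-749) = 749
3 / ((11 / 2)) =6 / 11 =0.55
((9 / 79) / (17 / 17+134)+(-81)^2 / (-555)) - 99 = -4858937 / 43845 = -110.82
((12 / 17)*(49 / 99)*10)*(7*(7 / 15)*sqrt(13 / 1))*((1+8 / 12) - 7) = -307328*sqrt(13) / 5049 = -219.47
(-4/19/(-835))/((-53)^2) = 4/44564785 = 0.00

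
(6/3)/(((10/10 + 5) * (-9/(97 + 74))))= -19/3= -6.33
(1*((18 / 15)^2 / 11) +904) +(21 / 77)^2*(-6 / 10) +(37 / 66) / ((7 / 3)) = 38298229 / 42350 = 904.33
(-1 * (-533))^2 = 284089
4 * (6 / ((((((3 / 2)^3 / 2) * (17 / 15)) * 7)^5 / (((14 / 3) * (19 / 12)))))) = 249036800000 / 603907702557579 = 0.00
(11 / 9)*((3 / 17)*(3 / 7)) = 11 / 119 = 0.09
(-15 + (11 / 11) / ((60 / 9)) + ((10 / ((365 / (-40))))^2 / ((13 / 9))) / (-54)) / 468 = -61789807 / 1945298160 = -0.03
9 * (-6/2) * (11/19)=-297/19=-15.63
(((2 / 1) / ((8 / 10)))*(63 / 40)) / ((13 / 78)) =189 / 8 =23.62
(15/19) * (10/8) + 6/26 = 1203/988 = 1.22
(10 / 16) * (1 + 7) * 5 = 25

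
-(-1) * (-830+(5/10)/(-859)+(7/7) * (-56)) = -1522149/1718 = -886.00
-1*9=-9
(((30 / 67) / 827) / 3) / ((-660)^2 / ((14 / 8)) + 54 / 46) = 1610 / 2220537229101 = 0.00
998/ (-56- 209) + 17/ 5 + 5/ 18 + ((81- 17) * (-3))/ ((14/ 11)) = -5040067/ 33390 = -150.95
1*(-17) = -17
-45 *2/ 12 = -15/ 2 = -7.50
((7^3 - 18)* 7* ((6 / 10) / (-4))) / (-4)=1365 / 16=85.31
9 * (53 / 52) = 477 / 52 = 9.17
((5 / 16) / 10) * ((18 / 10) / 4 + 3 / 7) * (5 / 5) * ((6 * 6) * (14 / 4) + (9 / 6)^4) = 257931 / 71680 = 3.60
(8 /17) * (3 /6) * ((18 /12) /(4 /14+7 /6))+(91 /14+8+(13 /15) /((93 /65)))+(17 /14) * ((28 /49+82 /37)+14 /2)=14285257121 /524542599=27.23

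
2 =2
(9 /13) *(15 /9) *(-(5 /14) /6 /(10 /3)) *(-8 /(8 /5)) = 75 /728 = 0.10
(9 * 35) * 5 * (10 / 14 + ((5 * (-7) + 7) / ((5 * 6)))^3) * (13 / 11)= -30329 / 165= -183.81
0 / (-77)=0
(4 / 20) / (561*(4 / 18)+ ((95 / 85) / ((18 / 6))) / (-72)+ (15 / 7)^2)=179928 / 116281465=0.00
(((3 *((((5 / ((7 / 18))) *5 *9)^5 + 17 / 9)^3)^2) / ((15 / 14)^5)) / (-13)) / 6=-1094667900980656174280436762649646835605946916905513837678599435025372863908812502956150253015476413226111212678992 / 541205687929966976614046286065625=-2022646704190419074487862000000000000000000000000000000000000000000000000000000000.00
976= 976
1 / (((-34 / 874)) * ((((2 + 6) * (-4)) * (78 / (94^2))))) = 965333 / 10608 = 91.00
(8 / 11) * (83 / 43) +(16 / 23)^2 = 472344 / 250217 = 1.89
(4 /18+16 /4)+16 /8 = 56 /9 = 6.22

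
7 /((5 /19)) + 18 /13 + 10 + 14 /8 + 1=10591 /260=40.73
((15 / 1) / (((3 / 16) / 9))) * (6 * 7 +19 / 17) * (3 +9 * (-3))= -12666240 / 17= -745072.94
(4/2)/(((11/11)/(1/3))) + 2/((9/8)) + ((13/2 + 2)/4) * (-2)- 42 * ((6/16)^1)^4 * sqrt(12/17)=-65/36- 1701 * sqrt(51)/17408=-2.50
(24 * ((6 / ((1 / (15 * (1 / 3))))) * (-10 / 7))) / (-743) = 7200 / 5201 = 1.38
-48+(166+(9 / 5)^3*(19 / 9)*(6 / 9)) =15776 / 125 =126.21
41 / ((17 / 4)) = 164 / 17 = 9.65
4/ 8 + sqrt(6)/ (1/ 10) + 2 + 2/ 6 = 17/ 6 + 10*sqrt(6) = 27.33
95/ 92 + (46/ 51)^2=441767/ 239292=1.85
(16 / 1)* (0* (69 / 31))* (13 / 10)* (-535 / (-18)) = 0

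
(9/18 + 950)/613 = 1901/1226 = 1.55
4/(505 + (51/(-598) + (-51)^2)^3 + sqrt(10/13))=3218440193755171206847546144/14156757735657890565146284972008782409 - 14070960469626112* sqrt(130)/14156757735657890565146284972008782409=0.00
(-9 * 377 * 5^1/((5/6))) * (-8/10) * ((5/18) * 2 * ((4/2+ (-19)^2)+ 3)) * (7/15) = 7726992/5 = 1545398.40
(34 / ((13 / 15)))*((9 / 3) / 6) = 255 / 13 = 19.62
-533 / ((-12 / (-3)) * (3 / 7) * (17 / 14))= -256.05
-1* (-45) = 45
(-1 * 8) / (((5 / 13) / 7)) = -728 / 5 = -145.60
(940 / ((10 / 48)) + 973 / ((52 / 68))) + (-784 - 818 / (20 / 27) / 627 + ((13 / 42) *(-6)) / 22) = 475336062 / 95095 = 4998.54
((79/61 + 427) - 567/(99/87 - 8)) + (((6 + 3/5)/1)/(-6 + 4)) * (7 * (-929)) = 2667038231/121390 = 21970.82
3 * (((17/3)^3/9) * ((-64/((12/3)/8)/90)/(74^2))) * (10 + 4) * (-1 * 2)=2201024/4990005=0.44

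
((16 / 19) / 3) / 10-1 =-0.97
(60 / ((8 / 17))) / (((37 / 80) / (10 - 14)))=-1102.70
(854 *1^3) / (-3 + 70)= 12.75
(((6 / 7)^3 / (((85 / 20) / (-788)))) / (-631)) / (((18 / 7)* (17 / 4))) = 151296 / 8935591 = 0.02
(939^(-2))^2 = 1 / 777431921841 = 0.00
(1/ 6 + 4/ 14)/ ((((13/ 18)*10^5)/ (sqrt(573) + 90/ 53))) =513/ 48230000 + 57*sqrt(573)/ 9100000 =0.00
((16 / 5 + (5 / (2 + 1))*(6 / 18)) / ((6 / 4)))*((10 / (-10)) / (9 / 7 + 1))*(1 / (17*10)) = -1183 / 183600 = -0.01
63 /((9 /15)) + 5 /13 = 1370 /13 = 105.38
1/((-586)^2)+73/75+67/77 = 3655799591/1983111900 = 1.84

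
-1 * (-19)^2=-361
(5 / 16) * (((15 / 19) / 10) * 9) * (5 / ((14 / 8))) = 675 / 1064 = 0.63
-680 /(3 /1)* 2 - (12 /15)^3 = -170192 /375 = -453.85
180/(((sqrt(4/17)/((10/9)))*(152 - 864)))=-25*sqrt(17)/178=-0.58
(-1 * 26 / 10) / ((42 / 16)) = -104 / 105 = -0.99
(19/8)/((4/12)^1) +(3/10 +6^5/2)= 155817/40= 3895.42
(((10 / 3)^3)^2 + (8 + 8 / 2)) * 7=7061236 / 729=9686.19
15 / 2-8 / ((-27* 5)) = 2041 / 270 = 7.56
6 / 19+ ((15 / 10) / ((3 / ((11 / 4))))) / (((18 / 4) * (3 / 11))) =1.44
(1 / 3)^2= 1 / 9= 0.11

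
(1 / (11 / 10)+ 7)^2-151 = -10702 / 121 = -88.45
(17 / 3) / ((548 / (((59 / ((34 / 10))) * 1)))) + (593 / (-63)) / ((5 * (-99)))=3391489 / 17089380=0.20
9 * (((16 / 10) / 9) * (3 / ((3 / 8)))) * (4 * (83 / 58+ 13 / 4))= 34752 / 145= 239.67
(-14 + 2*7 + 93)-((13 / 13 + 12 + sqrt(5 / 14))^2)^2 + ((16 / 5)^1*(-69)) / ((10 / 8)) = -142133861 / 4900-30823*sqrt(70) / 49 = -34269.84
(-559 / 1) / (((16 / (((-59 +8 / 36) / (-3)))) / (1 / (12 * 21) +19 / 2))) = -708227845 / 108864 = -6505.62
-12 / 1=-12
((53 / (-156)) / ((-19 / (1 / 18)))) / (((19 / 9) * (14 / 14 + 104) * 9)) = 53 / 106437240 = 0.00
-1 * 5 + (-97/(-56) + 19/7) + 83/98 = 115/392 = 0.29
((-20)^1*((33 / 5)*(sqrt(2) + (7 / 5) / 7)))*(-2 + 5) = -639.23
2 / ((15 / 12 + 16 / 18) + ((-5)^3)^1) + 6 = 26466 / 4423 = 5.98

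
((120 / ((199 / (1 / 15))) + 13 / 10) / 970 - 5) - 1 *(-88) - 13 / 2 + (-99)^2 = 19066540917 / 1930300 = 9877.50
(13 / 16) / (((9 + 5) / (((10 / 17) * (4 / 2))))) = 65 / 952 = 0.07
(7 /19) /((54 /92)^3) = 681352 /373977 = 1.82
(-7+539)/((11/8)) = 4256/11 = 386.91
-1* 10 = -10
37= 37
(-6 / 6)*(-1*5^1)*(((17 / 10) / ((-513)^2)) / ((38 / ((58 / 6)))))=493 / 60002532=0.00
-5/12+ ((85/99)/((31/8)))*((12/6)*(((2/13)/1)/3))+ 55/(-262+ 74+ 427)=-18744575/114424596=-0.16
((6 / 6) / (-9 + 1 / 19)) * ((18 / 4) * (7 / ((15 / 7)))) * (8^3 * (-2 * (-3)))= -2145024 / 425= -5047.12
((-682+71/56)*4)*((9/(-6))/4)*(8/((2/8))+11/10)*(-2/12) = -12618051/2240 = -5633.06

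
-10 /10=-1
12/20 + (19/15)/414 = 749/1242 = 0.60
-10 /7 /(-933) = 10 /6531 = 0.00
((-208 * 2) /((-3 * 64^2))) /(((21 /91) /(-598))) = -50531 /576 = -87.73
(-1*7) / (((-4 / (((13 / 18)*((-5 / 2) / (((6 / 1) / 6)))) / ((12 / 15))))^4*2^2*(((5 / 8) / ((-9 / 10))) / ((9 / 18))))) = 3123859375 / 24461180928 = 0.13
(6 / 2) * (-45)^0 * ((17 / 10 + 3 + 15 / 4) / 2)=507 / 40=12.68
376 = 376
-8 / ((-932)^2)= -1 / 108578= -0.00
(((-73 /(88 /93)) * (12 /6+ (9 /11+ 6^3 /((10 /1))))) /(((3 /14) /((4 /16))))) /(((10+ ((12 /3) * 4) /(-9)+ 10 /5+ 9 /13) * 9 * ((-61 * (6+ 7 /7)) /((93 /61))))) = 3674403681 /45996620560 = 0.08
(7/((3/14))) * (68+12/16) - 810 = 8615/6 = 1435.83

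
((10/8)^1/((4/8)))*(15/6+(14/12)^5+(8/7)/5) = 1330853/108864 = 12.22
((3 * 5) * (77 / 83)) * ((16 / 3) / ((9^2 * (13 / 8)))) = 49280 / 87399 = 0.56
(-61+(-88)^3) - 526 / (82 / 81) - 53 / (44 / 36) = -307625273 / 451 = -682095.95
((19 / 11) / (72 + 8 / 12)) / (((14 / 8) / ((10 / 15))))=0.01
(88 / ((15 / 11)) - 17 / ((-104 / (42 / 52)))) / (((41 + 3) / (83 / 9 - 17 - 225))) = -1098964513 / 3212352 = -342.11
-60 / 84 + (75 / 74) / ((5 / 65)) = 6455 / 518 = 12.46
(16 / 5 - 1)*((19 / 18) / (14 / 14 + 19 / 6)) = 209 / 375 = 0.56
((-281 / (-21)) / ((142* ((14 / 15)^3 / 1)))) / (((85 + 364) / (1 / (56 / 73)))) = 23077125 / 68581165184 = 0.00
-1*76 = -76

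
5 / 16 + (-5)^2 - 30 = -75 / 16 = -4.69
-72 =-72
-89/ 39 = -2.28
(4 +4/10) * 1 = 22/5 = 4.40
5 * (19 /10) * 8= 76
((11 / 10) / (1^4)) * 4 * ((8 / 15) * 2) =352 / 75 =4.69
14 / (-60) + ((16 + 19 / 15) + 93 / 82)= 11173 / 615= 18.17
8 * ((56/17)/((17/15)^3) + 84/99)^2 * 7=4118279734561664/7596599853249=542.12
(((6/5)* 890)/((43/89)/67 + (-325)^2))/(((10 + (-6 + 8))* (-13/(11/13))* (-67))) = 87131/106443284142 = 0.00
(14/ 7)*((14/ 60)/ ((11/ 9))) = 21/ 55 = 0.38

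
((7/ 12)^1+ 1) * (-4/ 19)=-1/ 3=-0.33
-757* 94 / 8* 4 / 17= -2092.88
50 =50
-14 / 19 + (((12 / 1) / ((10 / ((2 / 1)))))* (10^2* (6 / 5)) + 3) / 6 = 1815 / 38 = 47.76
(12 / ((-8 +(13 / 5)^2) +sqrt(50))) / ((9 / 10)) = 31000 / 90867 +125000 * sqrt(2) / 90867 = 2.29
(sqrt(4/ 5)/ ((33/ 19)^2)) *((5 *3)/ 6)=361 *sqrt(5)/ 1089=0.74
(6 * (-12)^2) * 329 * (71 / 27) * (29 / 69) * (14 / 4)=75870032 / 69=1099565.68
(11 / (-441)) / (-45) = 11 / 19845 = 0.00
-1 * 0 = 0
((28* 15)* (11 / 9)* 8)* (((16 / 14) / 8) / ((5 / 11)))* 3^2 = 11616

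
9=9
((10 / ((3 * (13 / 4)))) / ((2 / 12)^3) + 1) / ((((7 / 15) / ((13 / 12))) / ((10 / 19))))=72325 / 266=271.90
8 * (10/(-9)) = -80/9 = -8.89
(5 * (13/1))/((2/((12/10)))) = 39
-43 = -43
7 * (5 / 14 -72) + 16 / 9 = -8995 / 18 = -499.72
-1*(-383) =383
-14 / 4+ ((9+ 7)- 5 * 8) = -55 / 2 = -27.50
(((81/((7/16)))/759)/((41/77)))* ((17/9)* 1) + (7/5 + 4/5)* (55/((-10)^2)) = 2.08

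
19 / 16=1.19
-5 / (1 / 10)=-50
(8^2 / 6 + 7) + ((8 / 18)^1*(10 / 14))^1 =1133 / 63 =17.98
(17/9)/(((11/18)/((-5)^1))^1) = -170/11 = -15.45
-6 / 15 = -2 / 5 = -0.40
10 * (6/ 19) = 60/ 19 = 3.16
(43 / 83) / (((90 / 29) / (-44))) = -27434 / 3735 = -7.35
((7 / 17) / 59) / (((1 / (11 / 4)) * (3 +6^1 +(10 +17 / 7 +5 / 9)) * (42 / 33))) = 7623 / 11113240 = 0.00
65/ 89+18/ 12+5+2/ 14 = 9187/ 1246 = 7.37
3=3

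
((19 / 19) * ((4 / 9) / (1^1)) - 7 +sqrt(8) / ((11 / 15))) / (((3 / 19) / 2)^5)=-4674874912 / 2187 +792351680 * sqrt(2) / 891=-879937.35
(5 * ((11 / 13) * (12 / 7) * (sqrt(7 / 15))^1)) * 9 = 396 * sqrt(105) / 91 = 44.59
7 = 7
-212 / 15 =-14.13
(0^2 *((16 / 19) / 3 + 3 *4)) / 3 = 0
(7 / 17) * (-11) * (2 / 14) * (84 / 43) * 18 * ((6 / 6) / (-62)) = 8316 / 22661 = 0.37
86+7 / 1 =93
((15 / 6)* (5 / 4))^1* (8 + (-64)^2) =12825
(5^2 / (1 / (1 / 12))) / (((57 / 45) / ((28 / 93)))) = 0.50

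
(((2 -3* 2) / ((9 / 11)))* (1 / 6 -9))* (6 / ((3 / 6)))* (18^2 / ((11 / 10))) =152640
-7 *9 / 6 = -21 / 2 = -10.50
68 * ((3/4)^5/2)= 4131/512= 8.07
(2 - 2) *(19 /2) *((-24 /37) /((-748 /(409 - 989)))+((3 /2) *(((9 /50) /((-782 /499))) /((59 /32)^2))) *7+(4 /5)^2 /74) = 0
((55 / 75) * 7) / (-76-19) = -77 / 1425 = -0.05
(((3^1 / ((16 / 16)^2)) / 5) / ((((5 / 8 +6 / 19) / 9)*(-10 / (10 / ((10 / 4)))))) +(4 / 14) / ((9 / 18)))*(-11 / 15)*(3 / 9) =43156 / 102375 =0.42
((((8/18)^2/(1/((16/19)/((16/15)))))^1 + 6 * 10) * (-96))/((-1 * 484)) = 246880/20691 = 11.93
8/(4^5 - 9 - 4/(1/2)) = 8/1007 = 0.01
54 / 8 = 27 / 4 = 6.75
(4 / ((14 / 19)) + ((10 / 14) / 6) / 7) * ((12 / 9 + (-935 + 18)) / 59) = -84.51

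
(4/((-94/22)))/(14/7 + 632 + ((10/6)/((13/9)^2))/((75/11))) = -37180/25183963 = -0.00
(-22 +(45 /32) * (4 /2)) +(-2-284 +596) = 4653 /16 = 290.81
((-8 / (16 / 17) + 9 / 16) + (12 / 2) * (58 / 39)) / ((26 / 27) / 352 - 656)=-0.00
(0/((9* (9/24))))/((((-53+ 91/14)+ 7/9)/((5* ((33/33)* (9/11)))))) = 0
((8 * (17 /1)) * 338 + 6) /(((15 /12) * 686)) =91948 /1715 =53.61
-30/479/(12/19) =-95/958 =-0.10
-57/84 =-19/28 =-0.68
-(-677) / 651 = 677 / 651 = 1.04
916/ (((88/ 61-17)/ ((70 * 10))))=-39113200/ 949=-41215.17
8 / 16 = 1 / 2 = 0.50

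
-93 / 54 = -31 / 18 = -1.72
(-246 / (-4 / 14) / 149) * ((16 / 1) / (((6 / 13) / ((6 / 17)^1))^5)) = 5114932368 / 211558693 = 24.18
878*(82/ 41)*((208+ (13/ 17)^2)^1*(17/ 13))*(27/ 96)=18320787/ 136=134711.67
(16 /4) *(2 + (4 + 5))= 44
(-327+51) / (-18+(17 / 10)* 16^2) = -690 / 1043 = -0.66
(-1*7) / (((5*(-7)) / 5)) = 1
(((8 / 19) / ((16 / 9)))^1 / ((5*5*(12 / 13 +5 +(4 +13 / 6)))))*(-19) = -351 / 23575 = -0.01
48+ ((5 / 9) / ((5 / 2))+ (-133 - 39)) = -1114 / 9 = -123.78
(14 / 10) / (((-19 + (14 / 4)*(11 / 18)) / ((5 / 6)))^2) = 1260 / 368449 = 0.00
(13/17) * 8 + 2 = 138/17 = 8.12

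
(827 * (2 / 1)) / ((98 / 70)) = 8270 / 7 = 1181.43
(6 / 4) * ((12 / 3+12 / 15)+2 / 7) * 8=61.03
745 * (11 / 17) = 8195 / 17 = 482.06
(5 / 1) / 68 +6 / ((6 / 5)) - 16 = -743 / 68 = -10.93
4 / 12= 1 / 3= 0.33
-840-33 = -873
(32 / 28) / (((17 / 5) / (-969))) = -2280 / 7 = -325.71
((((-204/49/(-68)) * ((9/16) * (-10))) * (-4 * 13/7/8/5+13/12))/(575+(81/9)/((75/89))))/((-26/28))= 0.00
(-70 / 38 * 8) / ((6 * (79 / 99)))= -4620 / 1501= -3.08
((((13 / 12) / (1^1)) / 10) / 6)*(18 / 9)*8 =13 / 45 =0.29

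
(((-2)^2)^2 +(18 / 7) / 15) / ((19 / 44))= 24904 / 665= 37.45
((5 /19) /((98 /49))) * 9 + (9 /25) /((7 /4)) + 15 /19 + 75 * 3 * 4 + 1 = 6006143 /6650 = 903.18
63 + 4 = 67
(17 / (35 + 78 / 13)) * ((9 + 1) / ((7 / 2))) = 340 / 287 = 1.18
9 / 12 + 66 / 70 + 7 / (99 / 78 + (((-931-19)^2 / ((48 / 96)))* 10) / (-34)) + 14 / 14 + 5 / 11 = 1137341066073 / 361360136060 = 3.15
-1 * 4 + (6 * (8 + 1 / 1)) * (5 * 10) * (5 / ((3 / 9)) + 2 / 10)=41036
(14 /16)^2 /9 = 49 /576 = 0.09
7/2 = 3.50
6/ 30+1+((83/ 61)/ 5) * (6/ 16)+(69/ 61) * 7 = 22497/ 2440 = 9.22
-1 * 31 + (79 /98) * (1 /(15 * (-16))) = -729199 /23520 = -31.00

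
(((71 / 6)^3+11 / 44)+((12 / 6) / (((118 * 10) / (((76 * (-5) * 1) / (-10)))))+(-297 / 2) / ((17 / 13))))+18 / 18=1673336023 / 1083240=1544.75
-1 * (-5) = 5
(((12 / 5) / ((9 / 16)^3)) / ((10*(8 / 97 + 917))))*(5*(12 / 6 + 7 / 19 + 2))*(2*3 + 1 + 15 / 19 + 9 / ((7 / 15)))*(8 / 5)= 1899996839936 / 1365625609425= 1.39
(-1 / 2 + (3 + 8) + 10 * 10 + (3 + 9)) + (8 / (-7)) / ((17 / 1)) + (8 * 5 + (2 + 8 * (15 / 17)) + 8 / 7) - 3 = 40373 / 238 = 169.63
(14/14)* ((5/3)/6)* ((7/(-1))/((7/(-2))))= 5/9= 0.56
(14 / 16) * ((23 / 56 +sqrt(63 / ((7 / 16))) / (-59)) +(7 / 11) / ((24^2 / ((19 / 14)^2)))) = 2191379 / 11962368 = 0.18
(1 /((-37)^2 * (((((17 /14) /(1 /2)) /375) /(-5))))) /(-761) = 13125 /17710753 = 0.00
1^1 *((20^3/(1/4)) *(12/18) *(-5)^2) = 533333.33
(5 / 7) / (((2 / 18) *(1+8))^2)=5 / 7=0.71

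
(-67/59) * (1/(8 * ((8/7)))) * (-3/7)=201/3776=0.05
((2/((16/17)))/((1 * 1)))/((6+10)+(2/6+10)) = 51/632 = 0.08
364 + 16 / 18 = 3284 / 9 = 364.89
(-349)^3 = -42508549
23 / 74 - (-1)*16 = 1207 / 74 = 16.31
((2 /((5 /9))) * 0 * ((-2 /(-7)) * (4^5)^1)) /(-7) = 0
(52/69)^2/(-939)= -2704/4470579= -0.00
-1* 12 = -12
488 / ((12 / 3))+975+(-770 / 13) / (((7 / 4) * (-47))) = 670707 / 611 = 1097.72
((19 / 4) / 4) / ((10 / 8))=19 / 20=0.95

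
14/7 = 2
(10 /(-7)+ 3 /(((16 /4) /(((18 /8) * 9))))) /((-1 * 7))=-1541 /784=-1.97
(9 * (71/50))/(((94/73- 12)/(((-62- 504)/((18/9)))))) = 13201101/39100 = 337.62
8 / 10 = 4 / 5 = 0.80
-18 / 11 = -1.64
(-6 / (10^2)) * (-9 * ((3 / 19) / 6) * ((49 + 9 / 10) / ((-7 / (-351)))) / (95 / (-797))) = -3769031331 / 12635000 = -298.30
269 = 269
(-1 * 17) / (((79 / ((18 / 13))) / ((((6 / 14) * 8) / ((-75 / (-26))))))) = -4896 / 13825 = -0.35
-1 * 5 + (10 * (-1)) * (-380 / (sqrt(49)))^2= -1444245 / 49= -29474.39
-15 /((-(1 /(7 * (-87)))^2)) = 5563215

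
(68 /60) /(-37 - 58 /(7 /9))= -119 /11715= -0.01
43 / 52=0.83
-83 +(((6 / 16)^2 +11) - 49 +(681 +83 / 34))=612089 / 1088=562.58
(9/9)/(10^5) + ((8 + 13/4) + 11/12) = 3650003/300000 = 12.17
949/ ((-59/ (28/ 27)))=-26572/ 1593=-16.68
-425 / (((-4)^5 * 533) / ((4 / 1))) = 0.00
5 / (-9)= -5 / 9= -0.56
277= 277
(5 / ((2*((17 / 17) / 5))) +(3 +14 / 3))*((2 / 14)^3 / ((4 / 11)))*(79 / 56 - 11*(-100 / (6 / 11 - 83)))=-806515457 / 418119744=-1.93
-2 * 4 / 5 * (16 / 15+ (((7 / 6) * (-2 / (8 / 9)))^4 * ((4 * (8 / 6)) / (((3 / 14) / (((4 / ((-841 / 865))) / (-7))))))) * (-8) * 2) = 1121399452 / 63075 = 17778.83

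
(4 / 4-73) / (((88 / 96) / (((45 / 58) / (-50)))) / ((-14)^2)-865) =381024 / 4579175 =0.08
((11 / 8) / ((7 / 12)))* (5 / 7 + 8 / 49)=1419 / 686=2.07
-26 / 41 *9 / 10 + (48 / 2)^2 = 117963 / 205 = 575.43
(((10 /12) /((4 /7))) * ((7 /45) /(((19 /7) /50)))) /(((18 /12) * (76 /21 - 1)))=12005 /11286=1.06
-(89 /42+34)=-1517 /42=-36.12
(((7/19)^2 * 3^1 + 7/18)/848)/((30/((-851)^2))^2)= 2713068248298373/4959273600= 547069.69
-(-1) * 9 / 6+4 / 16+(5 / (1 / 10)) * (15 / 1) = 3007 / 4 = 751.75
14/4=7/2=3.50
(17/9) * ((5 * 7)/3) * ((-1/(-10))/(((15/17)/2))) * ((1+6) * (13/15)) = 184093/6075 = 30.30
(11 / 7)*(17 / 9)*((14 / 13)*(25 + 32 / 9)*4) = 384472 / 1053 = 365.12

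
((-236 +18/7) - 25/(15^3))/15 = -220597/14175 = -15.56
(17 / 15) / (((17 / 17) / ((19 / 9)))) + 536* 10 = 5362.39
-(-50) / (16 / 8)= 25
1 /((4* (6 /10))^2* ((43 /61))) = 1525 /6192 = 0.25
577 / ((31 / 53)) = 30581 / 31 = 986.48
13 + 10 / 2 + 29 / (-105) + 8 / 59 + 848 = 5363999 / 6195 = 865.86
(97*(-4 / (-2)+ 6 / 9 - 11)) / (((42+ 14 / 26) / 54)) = -567450 / 553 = -1026.13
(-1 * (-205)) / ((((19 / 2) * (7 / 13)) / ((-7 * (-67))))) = 357110 / 19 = 18795.26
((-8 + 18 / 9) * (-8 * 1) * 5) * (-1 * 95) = -22800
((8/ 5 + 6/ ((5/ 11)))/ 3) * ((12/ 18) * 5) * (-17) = -2516/ 9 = -279.56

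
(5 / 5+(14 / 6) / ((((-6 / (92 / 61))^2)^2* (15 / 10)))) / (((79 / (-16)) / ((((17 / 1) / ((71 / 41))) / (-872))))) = 14157885647362 / 6171046320870909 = 0.00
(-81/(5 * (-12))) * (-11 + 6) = -27/4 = -6.75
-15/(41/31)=-465/41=-11.34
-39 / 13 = -3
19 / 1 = 19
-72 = -72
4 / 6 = 2 / 3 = 0.67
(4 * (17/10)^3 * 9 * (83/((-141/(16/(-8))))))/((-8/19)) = -494.54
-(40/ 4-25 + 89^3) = -704954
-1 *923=-923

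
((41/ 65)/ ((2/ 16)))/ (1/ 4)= 1312/ 65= 20.18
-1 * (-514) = 514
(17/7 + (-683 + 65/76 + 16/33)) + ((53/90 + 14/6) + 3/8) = -356000969/526680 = -675.93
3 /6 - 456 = -911 /2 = -455.50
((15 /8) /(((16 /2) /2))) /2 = 15 /64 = 0.23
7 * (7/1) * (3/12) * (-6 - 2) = -98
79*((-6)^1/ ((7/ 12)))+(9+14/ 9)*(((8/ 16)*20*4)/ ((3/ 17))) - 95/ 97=28948573/ 18333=1579.04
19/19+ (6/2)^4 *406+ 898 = 33785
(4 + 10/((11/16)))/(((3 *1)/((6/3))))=136/11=12.36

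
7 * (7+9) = 112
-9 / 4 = -2.25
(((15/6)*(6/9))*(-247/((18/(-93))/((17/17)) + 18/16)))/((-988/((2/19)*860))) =533200/13167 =40.50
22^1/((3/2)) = 44/3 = 14.67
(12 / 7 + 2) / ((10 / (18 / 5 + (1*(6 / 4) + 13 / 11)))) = 2.33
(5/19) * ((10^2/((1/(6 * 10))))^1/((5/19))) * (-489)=-2934000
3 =3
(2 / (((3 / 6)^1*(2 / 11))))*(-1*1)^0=22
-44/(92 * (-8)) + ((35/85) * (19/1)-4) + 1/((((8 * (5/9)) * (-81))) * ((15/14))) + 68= 151768951/2111400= 71.88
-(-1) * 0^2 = 0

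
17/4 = 4.25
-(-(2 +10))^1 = 12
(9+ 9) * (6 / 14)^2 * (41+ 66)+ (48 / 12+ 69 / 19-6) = 330865 / 931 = 355.39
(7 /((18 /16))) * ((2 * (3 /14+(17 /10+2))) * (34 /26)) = 63.70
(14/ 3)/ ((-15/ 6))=-28/ 15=-1.87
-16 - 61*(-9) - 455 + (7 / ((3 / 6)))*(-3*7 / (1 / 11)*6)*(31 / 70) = -42576 / 5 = -8515.20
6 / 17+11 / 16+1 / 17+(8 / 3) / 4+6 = 6337 / 816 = 7.77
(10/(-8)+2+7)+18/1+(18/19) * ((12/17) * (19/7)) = 13121/476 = 27.57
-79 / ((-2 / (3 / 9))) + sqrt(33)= sqrt(33) + 79 / 6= 18.91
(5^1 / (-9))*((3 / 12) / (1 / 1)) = -5 / 36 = -0.14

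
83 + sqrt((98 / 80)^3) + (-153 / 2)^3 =-3580913 / 8 + 343 * sqrt(10) / 800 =-447612.77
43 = 43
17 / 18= 0.94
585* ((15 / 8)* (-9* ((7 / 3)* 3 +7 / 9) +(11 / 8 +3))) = -4606875 / 64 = -71982.42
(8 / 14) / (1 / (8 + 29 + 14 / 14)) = 152 / 7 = 21.71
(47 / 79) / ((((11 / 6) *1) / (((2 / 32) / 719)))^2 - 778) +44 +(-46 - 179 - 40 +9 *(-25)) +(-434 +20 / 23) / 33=-110210336851902071 / 240044208699702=-459.13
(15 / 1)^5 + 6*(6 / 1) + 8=759419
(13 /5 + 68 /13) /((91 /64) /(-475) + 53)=3094720 /20944417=0.15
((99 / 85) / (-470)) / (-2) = 99 / 79900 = 0.00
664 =664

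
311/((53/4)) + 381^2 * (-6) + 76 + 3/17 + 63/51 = -784649470/901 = -870865.12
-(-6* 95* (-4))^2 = -5198400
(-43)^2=1849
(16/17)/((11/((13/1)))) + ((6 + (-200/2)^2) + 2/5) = 9357024/935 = 10007.51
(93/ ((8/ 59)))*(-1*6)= -16461/ 4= -4115.25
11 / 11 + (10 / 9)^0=2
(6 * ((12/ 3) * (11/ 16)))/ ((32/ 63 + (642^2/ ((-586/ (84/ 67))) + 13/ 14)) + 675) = -40812849/ 508002127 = -0.08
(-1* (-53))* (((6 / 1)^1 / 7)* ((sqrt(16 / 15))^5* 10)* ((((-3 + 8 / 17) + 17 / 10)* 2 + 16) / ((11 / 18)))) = 529260544* sqrt(15) / 163625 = 12527.53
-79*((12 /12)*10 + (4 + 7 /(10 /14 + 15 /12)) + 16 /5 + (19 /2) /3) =-623863 /330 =-1890.49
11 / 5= 2.20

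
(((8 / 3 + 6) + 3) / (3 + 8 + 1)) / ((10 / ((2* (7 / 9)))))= 0.15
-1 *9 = -9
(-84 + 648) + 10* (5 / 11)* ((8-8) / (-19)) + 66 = 630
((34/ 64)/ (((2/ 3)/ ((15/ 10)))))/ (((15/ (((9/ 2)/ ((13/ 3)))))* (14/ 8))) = 1377/ 29120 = 0.05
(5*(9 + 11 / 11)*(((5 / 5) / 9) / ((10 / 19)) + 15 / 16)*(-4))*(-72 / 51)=16540 / 51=324.31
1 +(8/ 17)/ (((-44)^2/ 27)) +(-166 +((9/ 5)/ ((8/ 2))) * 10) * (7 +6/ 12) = -9957883/ 8228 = -1210.24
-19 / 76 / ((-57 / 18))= 3 / 38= 0.08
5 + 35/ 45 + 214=1978/ 9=219.78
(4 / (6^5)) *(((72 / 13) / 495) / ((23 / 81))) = 1 / 49335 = 0.00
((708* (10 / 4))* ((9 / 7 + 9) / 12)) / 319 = 10620 / 2233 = 4.76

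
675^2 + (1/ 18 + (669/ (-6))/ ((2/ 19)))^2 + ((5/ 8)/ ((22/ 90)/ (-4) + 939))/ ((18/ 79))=345532675017349/ 219035664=1577517.87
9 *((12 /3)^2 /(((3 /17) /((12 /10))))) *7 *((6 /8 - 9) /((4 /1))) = -70686 /5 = -14137.20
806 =806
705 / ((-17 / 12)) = -8460 / 17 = -497.65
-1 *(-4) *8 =32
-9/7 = -1.29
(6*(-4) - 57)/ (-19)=81/ 19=4.26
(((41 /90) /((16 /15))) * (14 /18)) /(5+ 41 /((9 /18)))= 0.00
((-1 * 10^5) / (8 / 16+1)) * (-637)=42466666.67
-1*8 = -8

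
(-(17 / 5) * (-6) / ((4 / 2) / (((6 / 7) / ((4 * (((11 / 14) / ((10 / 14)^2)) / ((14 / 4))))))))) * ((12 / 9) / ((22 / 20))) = 5100 / 847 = 6.02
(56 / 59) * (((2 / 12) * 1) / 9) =28 / 1593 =0.02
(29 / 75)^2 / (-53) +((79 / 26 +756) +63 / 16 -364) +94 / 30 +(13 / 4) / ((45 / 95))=25360079947 / 62010000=408.97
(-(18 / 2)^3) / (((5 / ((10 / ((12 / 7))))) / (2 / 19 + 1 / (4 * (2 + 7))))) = -17199 / 152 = -113.15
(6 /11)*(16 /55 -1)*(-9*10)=4212 /121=34.81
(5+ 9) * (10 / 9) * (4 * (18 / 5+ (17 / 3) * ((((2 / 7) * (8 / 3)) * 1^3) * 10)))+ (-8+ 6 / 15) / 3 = 1177694 / 405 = 2907.89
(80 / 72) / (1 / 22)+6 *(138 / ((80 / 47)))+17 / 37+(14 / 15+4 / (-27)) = 10232539 / 19980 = 512.14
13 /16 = 0.81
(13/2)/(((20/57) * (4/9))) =41.68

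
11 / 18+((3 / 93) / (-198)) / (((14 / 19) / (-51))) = 53483 / 85932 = 0.62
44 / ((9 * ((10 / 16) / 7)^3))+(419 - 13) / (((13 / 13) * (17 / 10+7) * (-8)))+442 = 16435583 / 2250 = 7304.70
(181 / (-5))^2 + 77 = 34686 / 25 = 1387.44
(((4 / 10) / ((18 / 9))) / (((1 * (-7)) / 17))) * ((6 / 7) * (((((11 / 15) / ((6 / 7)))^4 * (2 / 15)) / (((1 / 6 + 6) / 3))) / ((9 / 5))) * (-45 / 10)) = 12195953 / 337162500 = 0.04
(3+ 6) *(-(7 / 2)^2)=-441 / 4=-110.25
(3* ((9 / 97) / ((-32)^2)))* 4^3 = 27 / 1552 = 0.02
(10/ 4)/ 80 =1/ 32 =0.03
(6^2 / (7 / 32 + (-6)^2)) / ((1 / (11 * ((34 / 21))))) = 143616 / 8113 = 17.70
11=11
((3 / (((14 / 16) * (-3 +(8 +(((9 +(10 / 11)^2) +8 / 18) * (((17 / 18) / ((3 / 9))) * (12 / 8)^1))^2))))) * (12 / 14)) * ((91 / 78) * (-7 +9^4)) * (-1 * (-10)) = 5969300147712 / 50749992587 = 117.62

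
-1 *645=-645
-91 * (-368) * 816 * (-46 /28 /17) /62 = -1320384 /31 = -42593.03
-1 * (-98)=98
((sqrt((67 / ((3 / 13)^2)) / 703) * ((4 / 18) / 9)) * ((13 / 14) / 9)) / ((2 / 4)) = 338 * sqrt(47101) / 10762227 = 0.01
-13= -13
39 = 39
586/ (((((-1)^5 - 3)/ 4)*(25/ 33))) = -19338/ 25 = -773.52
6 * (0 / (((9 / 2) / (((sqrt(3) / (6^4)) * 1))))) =0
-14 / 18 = -7 / 9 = -0.78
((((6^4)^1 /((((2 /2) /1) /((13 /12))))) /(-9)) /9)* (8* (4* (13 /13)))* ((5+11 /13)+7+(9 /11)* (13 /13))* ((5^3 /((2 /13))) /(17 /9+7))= -7620600 /11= -692781.82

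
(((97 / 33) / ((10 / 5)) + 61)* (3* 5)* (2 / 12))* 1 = 20615 / 132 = 156.17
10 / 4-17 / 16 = 23 / 16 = 1.44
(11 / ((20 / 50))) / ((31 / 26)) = 715 / 31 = 23.06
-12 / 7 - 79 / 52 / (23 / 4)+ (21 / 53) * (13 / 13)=-175520 / 110929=-1.58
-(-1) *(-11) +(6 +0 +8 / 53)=-4.85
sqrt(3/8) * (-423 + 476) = 53 * sqrt(6)/4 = 32.46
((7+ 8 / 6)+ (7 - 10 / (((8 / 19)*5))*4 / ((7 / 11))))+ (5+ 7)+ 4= 31 / 21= 1.48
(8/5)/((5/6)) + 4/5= 68/25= 2.72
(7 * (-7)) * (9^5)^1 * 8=-23147208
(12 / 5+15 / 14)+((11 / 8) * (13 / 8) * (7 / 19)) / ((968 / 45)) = 13144797 / 3745280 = 3.51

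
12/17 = 0.71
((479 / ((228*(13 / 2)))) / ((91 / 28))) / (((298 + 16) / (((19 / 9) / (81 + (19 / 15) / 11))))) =0.00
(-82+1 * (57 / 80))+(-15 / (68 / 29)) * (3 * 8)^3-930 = -121644151 / 1360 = -89444.23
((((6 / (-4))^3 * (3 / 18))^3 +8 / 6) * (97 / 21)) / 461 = 1377109 / 118960128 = 0.01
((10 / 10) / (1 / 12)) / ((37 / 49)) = 588 / 37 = 15.89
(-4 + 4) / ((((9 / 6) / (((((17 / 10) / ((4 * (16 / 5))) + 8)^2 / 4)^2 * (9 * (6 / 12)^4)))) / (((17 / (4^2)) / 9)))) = 0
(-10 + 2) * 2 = -16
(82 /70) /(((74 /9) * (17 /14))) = 369 /3145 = 0.12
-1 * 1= -1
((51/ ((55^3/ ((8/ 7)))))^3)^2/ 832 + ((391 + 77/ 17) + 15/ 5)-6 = 216461731523869930947464572533400698487357/ 551453534528066660588475605010986328125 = 392.53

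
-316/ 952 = -79/ 238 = -0.33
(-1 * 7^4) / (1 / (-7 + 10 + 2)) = -12005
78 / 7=11.14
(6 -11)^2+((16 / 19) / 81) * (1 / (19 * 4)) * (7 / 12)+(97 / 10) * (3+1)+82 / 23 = 679590886 / 10088145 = 67.37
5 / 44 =0.11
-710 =-710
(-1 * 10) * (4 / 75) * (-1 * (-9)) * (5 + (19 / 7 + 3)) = -360 / 7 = -51.43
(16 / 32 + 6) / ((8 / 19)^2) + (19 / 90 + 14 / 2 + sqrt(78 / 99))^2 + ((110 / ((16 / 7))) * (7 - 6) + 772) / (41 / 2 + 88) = 59 * sqrt(858) / 135 + 60021603559 / 618710400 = 109.81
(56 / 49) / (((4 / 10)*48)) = 5 / 84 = 0.06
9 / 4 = 2.25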